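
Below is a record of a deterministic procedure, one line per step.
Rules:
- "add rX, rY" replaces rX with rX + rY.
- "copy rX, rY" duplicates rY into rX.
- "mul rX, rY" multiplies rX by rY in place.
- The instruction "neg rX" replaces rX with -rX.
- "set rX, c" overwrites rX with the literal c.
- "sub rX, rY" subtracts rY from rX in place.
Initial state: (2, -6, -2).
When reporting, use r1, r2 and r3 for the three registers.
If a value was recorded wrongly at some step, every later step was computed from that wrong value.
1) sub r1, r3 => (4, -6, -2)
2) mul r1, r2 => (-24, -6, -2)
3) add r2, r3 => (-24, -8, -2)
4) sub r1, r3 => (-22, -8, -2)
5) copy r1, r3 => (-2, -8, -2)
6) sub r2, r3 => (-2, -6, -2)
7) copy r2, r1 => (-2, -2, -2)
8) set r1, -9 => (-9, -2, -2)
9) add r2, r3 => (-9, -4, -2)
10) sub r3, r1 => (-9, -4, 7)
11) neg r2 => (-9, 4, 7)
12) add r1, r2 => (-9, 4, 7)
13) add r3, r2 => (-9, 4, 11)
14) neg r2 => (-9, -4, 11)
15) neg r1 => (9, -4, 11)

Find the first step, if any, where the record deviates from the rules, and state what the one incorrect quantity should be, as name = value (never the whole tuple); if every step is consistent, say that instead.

step 12, r1 = -5

Recomputing the run from the initial state:
step 1: r1 = 4, r2 = -6, r3 = -2
step 2: r1 = -24, r2 = -6, r3 = -2
step 3: r1 = -24, r2 = -8, r3 = -2
step 4: r1 = -22, r2 = -8, r3 = -2
step 5: r1 = -2, r2 = -8, r3 = -2
step 6: r1 = -2, r2 = -6, r3 = -2
step 7: r1 = -2, r2 = -2, r3 = -2
step 8: r1 = -9, r2 = -2, r3 = -2
step 9: r1 = -9, r2 = -4, r3 = -2
step 10: r1 = -9, r2 = -4, r3 = 7
step 11: r1 = -9, r2 = 4, r3 = 7
step 12: r1 = -5, r2 = 4, r3 = 7
step 13: r1 = -5, r2 = 4, r3 = 11
step 14: r1 = -5, r2 = -4, r3 = 11
step 15: r1 = 5, r2 = -4, r3 = 11
The first disagreement with the record is at step 12, where the value should be r1 = -5.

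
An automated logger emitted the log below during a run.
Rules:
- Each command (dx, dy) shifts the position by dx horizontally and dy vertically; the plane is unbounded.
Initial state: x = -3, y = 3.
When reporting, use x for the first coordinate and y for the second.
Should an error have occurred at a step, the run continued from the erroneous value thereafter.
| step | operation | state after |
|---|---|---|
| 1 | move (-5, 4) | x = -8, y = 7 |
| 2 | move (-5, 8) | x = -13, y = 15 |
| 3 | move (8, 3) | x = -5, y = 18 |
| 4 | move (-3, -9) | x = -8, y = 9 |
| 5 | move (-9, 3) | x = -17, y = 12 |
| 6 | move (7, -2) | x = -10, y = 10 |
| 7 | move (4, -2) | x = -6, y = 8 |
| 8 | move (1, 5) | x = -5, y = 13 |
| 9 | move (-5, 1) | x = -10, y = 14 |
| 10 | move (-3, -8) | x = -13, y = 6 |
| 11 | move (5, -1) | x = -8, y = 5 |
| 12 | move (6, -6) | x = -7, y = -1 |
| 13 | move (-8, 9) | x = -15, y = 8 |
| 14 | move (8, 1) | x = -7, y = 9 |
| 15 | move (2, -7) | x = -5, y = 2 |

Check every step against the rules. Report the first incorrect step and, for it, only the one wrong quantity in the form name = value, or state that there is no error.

step 12, x = -2

step 1: x = -3 + (-5) = -8, y = 3 + (4) = 7 -> in agreement
step 2: x = -8 + (-5) = -13, y = 7 + (8) = 15 -> no discrepancy
step 3: x = -13 + (8) = -5, y = 15 + (3) = 18 -> no discrepancy
step 4: x = -5 + (-3) = -8, y = 18 + (-9) = 9 -> agrees with the log
step 5: x = -8 + (-9) = -17, y = 9 + (3) = 12 -> no discrepancy
step 6: x = -17 + (7) = -10, y = 12 + (-2) = 10 -> matches
step 7: x = -10 + (4) = -6, y = 10 + (-2) = 8 -> agrees with the log
step 8: x = -6 + (1) = -5, y = 8 + (5) = 13 -> confirmed correct
step 9: x = -5 + (-5) = -10, y = 13 + (1) = 14 -> verified
step 10: x = -10 + (-3) = -13, y = 14 + (-8) = 6 -> agrees with the log
step 11: x = -13 + (5) = -8, y = 6 + (-1) = 5 -> no discrepancy
step 12: x = -8 + (6) = -2, y = 5 + (-6) = -1 -> the log has a different value
The earliest wrong entry is at step 12: it should read x = -2.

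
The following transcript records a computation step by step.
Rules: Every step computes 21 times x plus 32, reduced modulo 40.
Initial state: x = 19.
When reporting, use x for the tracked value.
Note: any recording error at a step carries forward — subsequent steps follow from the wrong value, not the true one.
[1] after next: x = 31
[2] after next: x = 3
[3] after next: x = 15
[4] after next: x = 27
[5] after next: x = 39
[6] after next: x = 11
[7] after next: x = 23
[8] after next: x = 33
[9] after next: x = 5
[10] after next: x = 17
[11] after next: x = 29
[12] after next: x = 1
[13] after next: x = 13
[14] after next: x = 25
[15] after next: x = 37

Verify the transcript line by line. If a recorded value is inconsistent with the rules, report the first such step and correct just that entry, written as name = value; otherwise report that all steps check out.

Recomputing the run from the initial state:
step 1: x = 31
step 2: x = 3
step 3: x = 15
step 4: x = 27
step 5: x = 39
step 6: x = 11
step 7: x = 23
step 8: x = 35
step 9: x = 7
step 10: x = 19
step 11: x = 31
step 12: x = 3
step 13: x = 15
step 14: x = 27
step 15: x = 39
The first disagreement with the transcript is at step 8, where the value should be x = 35.

step 8, x = 35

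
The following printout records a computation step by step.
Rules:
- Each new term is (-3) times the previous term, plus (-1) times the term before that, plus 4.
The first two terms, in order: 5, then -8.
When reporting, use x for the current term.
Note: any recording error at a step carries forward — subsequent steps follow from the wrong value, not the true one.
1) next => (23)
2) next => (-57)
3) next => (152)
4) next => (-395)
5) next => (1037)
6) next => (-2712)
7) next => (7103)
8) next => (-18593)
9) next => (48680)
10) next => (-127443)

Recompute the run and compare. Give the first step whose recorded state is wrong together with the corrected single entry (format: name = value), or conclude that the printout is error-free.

step 1: x = -3*(-8) + (-1)*(5) + (4) = 23 -> agrees with the printout
step 2: x = -3*(23) + (-1)*(-8) + (4) = -57 -> in agreement
step 3: x = -3*(-57) + (-1)*(23) + (4) = 152 -> matches
step 4: x = -3*(152) + (-1)*(-57) + (4) = -395 -> in agreement
step 5: x = -3*(-395) + (-1)*(152) + (4) = 1037 -> consistent with the printout
step 6: x = -3*(1037) + (-1)*(-395) + (4) = -2712 -> agrees with the printout
step 7: x = -3*(-2712) + (-1)*(1037) + (4) = 7103 -> same as recorded
step 8: x = -3*(7103) + (-1)*(-2712) + (4) = -18593 -> no discrepancy
step 9: x = -3*(-18593) + (-1)*(7103) + (4) = 48680 -> checks out
step 10: x = -3*(48680) + (-1)*(-18593) + (4) = -127443 -> checks out
Nothing is out of place; the run is error-free.

no error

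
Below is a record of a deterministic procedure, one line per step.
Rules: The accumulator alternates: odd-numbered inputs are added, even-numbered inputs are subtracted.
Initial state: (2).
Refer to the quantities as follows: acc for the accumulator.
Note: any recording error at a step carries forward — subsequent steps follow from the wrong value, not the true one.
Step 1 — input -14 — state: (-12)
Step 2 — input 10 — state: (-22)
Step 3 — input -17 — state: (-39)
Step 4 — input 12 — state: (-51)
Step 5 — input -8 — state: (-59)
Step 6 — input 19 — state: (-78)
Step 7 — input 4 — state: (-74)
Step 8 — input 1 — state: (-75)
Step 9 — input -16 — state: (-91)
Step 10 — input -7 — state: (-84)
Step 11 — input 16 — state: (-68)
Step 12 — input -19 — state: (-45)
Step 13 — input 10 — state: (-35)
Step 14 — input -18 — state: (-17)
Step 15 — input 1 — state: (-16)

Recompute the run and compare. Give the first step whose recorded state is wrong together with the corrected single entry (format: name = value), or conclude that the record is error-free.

step 12, acc = -49

1. acc = 2 + -14 = -12 (same as recorded)
2. acc = -12 - 10 = -22 (matches)
3. acc = -22 + -17 = -39 (verified)
4. acc = -39 - 12 = -51 (consistent with the record)
5. acc = -51 + -8 = -59 (matches)
6. acc = -59 - 19 = -78 (verified)
7. acc = -78 + 4 = -74 (checks out)
8. acc = -74 - 1 = -75 (checks out)
9. acc = -75 + -16 = -91 (no discrepancy)
10. acc = -91 - -7 = -84 (confirmed correct)
11. acc = -84 + 16 = -68 (verified)
12. acc = -68 - -19 = -49 (this is not what the record shows)
The audit stops at step 12: the recorded entry is wrong and should be acc = -49.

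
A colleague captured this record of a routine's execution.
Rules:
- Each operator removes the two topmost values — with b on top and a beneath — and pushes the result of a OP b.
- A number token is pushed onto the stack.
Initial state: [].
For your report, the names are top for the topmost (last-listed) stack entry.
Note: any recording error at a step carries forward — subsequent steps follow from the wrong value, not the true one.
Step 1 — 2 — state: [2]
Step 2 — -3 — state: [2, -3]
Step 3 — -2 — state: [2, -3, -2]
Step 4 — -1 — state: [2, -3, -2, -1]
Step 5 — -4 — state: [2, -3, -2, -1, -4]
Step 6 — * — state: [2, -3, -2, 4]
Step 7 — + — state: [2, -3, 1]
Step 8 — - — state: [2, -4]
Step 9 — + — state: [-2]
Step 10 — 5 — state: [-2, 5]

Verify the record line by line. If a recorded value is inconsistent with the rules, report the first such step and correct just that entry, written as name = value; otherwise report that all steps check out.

step 7, top = 2

Step 1: push 2: top = 2 — agrees with the record.
Step 2: push -3: top = -3 — confirmed correct.
Step 3: push -2: top = -2 — consistent with the record.
Step 4: push -1: top = -1 — in agreement.
Step 5: push -4: top = -4 — checks out.
Step 6: -1 * -4 = 4 — verified.
Step 7: -2 + 4 = 2 — a discrepancy with the record.
Conclusion: step 7 carries the first error; the entry should be top = 2.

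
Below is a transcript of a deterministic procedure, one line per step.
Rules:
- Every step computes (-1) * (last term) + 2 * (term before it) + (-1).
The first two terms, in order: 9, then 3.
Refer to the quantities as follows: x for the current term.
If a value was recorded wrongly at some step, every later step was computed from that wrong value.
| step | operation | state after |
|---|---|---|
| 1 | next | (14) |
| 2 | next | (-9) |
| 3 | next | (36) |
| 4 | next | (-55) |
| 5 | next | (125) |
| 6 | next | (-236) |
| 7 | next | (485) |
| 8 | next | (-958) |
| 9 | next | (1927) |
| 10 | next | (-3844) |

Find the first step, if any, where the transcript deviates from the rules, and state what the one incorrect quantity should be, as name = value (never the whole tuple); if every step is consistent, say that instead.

Step 1: x = -1*(3) + (2)*(9) + (-1) = 14 — exactly as logged.
Step 2: x = -1*(14) + (2)*(3) + (-1) = -9 — confirmed correct.
Step 3: x = -1*(-9) + (2)*(14) + (-1) = 36 — same as recorded.
Step 4: x = -1*(36) + (2)*(-9) + (-1) = -55 — verified.
Step 5: x = -1*(-55) + (2)*(36) + (-1) = 126 — the entry is off here.
The earliest wrong entry is at step 5: it should read x = 126.

step 5, x = 126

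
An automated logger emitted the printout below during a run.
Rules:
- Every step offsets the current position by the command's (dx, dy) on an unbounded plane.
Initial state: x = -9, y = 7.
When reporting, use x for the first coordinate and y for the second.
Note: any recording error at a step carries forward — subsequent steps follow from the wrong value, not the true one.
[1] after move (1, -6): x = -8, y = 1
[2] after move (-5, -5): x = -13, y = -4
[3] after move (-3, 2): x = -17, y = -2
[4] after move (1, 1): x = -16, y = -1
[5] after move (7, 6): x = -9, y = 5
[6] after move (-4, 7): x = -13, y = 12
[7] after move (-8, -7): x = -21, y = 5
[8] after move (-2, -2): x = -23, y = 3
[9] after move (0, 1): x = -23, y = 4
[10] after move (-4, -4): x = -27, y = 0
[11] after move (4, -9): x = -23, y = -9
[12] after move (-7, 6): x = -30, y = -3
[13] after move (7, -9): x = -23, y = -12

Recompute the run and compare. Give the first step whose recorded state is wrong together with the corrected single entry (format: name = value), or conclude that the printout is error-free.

step 3, x = -16

Step 1: x = -9 + (1) = -8, y = 7 + (-6) = 1 — consistent with the printout.
Step 2: x = -8 + (-5) = -13, y = 1 + (-5) = -4 — checks out.
Step 3: x = -13 + (-3) = -16, y = -4 + (2) = -2 — this is not what the printout shows.
The earliest wrong entry is at step 3: it should read x = -16.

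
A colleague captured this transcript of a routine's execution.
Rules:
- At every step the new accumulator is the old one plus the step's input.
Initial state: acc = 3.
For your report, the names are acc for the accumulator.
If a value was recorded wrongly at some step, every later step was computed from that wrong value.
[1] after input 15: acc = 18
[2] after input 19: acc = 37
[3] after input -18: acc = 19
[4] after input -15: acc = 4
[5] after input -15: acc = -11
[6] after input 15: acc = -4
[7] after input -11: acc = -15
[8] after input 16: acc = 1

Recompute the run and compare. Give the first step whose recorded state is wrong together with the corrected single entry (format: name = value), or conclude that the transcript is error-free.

1. acc = 3 + 15 = 18 (consistent with the transcript)
2. acc = 18 + 19 = 37 (verified)
3. acc = 37 + -18 = 19 (checks out)
4. acc = 19 + -15 = 4 (matches)
5. acc = 4 + -15 = -11 (same as recorded)
6. acc = -11 + 15 = 4 (a discrepancy with the transcript)
That makes step 6 the first incorrect line — acc = 4 is what it should show.

step 6, acc = 4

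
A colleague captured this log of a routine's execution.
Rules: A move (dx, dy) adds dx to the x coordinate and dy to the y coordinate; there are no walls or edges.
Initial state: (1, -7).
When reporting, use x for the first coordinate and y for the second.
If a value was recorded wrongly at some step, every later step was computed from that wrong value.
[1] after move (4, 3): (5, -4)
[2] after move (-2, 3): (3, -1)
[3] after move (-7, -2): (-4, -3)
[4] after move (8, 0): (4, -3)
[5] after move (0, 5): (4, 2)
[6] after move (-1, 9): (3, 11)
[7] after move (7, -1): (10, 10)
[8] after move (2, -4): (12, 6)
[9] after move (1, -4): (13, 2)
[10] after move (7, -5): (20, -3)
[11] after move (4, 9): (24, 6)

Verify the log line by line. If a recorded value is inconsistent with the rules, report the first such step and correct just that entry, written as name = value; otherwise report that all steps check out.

1. x = 1 + (4) = 5, y = -7 + (3) = -4 (consistent with the log)
2. x = 5 + (-2) = 3, y = -4 + (3) = -1 (verified)
3. x = 3 + (-7) = -4, y = -1 + (-2) = -3 (same as recorded)
4. x = -4 + (8) = 4, y = -3 + (0) = -3 (verified)
5. x = 4 + (0) = 4, y = -3 + (5) = 2 (in agreement)
6. x = 4 + (-1) = 3, y = 2 + (9) = 11 (same as recorded)
7. x = 3 + (7) = 10, y = 11 + (-1) = 10 (consistent with the log)
8. x = 10 + (2) = 12, y = 10 + (-4) = 6 (in agreement)
9. x = 12 + (1) = 13, y = 6 + (-4) = 2 (verified)
10. x = 13 + (7) = 20, y = 2 + (-5) = -3 (exactly as logged)
11. x = 20 + (4) = 24, y = -3 + (9) = 6 (matches)
The recomputation confirms every line.

no error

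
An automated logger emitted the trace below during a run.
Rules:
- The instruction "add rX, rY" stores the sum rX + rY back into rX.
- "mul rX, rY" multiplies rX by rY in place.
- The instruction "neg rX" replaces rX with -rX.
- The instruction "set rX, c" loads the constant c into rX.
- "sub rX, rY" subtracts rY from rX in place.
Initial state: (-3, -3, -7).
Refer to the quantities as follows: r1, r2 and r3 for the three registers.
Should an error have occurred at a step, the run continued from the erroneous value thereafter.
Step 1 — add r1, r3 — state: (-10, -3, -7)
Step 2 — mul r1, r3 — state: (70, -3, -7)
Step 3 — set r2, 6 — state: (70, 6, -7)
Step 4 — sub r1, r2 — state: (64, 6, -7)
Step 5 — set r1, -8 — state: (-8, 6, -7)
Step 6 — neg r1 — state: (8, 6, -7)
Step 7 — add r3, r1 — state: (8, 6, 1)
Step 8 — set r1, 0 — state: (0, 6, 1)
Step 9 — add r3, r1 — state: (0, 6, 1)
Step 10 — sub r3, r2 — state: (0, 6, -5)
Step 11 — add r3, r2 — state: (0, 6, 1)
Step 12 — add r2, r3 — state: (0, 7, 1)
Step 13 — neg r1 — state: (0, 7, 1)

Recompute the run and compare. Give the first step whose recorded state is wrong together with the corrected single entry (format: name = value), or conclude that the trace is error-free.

no error

Step 1: r1 = -3 + -7 = -10 — checks out.
Step 2: r1 = -10 * -7 = 70 — same as recorded.
Step 3: r2 = 6 — confirmed correct.
Step 4: r1 = 70 - 6 = 64 — exactly as logged.
Step 5: r1 = -8 — verified.
Step 6: r1 = -(-8) = 8 — same as recorded.
Step 7: r3 = -7 + 8 = 1 — no discrepancy.
Step 8: r1 = 0 — agrees with the trace.
Step 9: r3 = 1 + 0 = 1 — exactly as logged.
Step 10: r3 = 1 - 6 = -5 — agrees with the trace.
Step 11: r3 = -5 + 6 = 1 — checks out.
Step 12: r2 = 6 + 1 = 7 — matches.
Step 13: r1 = -(0) = 0 — in agreement.
No step deviates from the rules.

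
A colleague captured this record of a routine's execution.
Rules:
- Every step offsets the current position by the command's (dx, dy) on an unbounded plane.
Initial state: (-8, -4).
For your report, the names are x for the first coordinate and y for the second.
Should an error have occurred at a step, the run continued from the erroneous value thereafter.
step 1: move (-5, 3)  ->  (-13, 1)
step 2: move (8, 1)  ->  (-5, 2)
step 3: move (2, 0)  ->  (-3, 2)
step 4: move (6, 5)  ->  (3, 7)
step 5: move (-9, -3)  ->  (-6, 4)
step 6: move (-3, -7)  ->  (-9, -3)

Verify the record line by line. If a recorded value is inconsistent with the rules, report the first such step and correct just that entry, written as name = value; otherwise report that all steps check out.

step 1, y = -1

Step 1: x = -8 + (-5) = -13, y = -4 + (3) = -1 — not what was recorded.
That makes step 1 the first incorrect line — y = -1 is what it should show.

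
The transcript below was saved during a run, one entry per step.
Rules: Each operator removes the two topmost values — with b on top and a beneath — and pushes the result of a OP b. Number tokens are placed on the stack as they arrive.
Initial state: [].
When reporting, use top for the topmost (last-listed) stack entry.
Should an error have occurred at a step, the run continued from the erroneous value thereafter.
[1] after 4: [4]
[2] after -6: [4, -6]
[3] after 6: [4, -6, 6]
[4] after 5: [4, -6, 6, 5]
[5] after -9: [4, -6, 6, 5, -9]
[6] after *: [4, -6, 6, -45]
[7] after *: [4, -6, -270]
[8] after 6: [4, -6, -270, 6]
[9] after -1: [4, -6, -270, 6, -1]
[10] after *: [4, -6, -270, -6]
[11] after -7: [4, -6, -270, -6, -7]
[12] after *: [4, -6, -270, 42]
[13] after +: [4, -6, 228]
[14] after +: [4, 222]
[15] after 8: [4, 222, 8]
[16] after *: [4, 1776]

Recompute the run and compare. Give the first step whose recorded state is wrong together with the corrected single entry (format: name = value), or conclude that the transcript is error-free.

step 1: push 4: top = 4 -> consistent with the transcript
step 2: push -6: top = -6 -> exactly as logged
step 3: push 6: top = 6 -> agrees with the transcript
step 4: push 5: top = 5 -> exactly as logged
step 5: push -9: top = -9 -> no discrepancy
step 6: 5 * -9 = -45 -> checks out
step 7: 6 * -45 = -270 -> consistent with the transcript
step 8: push 6: top = 6 -> same as recorded
step 9: push -1: top = -1 -> verified
step 10: 6 * -1 = -6 -> no discrepancy
step 11: push -7: top = -7 -> verified
step 12: -6 * -7 = 42 -> no discrepancy
step 13: -270 + 42 = -228 -> not what was recorded
The earliest wrong entry is at step 13: it should read top = -228.

step 13, top = -228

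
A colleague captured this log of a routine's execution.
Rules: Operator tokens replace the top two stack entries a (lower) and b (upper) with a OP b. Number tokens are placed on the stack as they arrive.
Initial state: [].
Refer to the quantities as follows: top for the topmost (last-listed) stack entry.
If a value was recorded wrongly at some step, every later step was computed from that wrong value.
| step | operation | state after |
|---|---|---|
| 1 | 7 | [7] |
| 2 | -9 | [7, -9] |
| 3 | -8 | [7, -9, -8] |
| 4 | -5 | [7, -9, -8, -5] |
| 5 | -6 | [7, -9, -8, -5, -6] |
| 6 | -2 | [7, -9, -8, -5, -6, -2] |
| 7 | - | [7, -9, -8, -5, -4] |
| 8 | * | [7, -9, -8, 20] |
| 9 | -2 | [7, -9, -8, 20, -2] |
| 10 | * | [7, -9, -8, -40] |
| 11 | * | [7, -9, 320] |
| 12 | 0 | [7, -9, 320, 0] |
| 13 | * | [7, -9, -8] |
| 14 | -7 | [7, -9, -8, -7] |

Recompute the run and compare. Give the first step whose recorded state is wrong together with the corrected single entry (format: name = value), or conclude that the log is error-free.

Recomputing the run from the initial state:
step 1: [7]
step 2: [7, -9]
step 3: [7, -9, -8]
step 4: [7, -9, -8, -5]
step 5: [7, -9, -8, -5, -6]
step 6: [7, -9, -8, -5, -6, -2]
step 7: [7, -9, -8, -5, -4]
step 8: [7, -9, -8, 20]
step 9: [7, -9, -8, 20, -2]
step 10: [7, -9, -8, -40]
step 11: [7, -9, 320]
step 12: [7, -9, 320, 0]
step 13: [7, -9, 0]
step 14: [7, -9, 0, -7]
The first disagreement with the log is at step 13, where the value should be top = 0.

step 13, top = 0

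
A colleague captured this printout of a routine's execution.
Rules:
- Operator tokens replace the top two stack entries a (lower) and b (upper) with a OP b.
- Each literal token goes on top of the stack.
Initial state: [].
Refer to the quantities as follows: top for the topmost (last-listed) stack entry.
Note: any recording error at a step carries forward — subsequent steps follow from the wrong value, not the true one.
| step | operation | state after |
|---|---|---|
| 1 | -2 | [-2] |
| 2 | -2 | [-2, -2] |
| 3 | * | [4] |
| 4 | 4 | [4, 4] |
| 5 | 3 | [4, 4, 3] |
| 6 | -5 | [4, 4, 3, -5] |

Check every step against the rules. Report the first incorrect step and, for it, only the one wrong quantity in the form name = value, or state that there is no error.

Recomputing the run from the initial state:
step 1: [-2]
step 2: [-2, -2]
step 3: [4]
step 4: [4, 4]
step 5: [4, 4, 3]
step 6: [4, 4, 3, -5]
This matches the printout at every step.

no error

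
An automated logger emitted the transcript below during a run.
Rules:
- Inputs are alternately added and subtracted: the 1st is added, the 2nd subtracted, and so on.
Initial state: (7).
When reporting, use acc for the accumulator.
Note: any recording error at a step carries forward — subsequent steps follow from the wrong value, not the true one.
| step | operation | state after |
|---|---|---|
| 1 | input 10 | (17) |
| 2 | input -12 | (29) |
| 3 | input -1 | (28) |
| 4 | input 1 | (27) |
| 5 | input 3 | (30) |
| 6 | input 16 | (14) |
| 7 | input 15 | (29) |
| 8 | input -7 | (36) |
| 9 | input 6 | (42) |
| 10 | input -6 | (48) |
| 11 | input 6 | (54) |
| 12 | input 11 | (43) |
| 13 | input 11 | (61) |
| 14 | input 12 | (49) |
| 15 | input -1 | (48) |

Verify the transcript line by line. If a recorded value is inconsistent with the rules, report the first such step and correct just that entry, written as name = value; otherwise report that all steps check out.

step 13, acc = 54

step 1: acc = 7 + 10 = 17 -> verified
step 2: acc = 17 - -12 = 29 -> no discrepancy
step 3: acc = 29 + -1 = 28 -> verified
step 4: acc = 28 - 1 = 27 -> no discrepancy
step 5: acc = 27 + 3 = 30 -> in agreement
step 6: acc = 30 - 16 = 14 -> agrees with the transcript
step 7: acc = 14 + 15 = 29 -> no discrepancy
step 8: acc = 29 - -7 = 36 -> in agreement
step 9: acc = 36 + 6 = 42 -> agrees with the transcript
step 10: acc = 42 - -6 = 48 -> in agreement
step 11: acc = 48 + 6 = 54 -> no discrepancy
step 12: acc = 54 - 11 = 43 -> confirmed correct
step 13: acc = 43 + 11 = 54 -> the transcript disagrees here
The audit stops at step 13: the recorded entry is wrong and should be acc = 54.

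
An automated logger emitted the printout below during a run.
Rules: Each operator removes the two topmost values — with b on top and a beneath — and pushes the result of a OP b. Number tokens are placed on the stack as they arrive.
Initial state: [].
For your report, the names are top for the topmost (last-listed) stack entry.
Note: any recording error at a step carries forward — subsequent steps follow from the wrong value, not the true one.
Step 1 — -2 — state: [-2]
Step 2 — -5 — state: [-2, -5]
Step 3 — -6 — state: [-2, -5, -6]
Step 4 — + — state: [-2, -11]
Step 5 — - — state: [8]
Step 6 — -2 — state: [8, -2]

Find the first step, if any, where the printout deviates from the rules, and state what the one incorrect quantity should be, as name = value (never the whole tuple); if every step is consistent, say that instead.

Recomputing the run from the initial state:
step 1: [-2]
step 2: [-2, -5]
step 3: [-2, -5, -6]
step 4: [-2, -11]
step 5: [9]
step 6: [9, -2]
The first disagreement with the printout is at step 5, where the value should be top = 9.

step 5, top = 9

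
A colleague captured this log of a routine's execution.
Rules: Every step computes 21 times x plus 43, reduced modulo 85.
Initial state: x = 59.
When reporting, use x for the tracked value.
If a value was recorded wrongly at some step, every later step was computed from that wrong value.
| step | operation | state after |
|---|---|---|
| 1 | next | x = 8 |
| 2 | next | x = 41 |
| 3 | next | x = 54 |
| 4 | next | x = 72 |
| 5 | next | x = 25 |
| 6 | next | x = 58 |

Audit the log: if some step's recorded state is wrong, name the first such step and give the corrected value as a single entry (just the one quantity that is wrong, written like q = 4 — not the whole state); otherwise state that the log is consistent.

step 1: x = (21*59 + 43) mod 85 = 7 -> this is not what the log shows
First incorrect step: 1; the correct value is x = 7.

step 1, x = 7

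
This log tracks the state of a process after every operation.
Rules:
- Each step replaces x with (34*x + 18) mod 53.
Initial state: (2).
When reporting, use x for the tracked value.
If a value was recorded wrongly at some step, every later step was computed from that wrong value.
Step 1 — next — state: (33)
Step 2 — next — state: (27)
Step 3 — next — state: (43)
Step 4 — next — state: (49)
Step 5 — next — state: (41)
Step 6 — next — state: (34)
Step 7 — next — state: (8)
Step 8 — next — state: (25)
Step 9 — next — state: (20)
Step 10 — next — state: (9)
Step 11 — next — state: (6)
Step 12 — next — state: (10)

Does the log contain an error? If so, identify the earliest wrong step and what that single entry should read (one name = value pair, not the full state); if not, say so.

step 3, x = 35

Recomputing the run from the initial state:
step 1: x = 33
step 2: x = 27
step 3: x = 35
step 4: x = 42
step 5: x = 15
step 6: x = 51
step 7: x = 3
step 8: x = 14
step 9: x = 17
step 10: x = 13
step 11: x = 36
step 12: x = 23
The first disagreement with the log is at step 3, where the value should be x = 35.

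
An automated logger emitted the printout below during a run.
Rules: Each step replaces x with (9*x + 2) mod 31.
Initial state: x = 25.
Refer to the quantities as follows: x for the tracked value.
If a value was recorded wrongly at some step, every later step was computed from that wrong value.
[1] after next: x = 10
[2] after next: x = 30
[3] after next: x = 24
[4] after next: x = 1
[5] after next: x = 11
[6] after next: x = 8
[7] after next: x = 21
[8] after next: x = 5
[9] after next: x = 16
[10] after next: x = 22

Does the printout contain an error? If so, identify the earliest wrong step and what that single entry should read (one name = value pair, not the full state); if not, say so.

step 7, x = 12

Recomputing the run from the initial state:
step 1: x = 10
step 2: x = 30
step 3: x = 24
step 4: x = 1
step 5: x = 11
step 6: x = 8
step 7: x = 12
step 8: x = 17
step 9: x = 0
step 10: x = 2
The first disagreement with the printout is at step 7, where the value should be x = 12.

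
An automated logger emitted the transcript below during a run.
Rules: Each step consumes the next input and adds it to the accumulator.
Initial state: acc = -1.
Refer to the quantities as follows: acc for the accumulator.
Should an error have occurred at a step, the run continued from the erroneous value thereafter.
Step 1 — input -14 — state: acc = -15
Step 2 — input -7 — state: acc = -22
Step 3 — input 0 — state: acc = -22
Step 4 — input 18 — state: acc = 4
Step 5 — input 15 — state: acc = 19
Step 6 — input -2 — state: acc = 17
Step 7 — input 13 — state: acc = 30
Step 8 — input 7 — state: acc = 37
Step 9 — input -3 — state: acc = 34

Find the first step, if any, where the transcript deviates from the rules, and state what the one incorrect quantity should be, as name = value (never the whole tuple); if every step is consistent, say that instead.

step 4, acc = -4

Step 1: acc = -1 + -14 = -15 — agrees with the transcript.
Step 2: acc = -15 + -7 = -22 — confirmed correct.
Step 3: acc = -22 + 0 = -22 — agrees with the transcript.
Step 4: acc = -22 + 18 = -4 — the transcript has a different value.
First deviation found at step 4; the corrected entry is acc = -4.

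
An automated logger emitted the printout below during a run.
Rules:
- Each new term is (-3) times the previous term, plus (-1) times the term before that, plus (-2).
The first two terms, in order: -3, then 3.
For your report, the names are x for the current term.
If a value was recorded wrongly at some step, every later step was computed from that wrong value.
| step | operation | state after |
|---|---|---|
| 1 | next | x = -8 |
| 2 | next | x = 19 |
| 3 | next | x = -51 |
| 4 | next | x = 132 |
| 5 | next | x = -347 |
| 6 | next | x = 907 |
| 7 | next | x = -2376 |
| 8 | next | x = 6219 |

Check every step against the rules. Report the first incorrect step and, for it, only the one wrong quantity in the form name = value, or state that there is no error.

no error

Step 1: x = -3*(3) + (-1)*(-3) + (-2) = -8 — same as recorded.
Step 2: x = -3*(-8) + (-1)*(3) + (-2) = 19 — same as recorded.
Step 3: x = -3*(19) + (-1)*(-8) + (-2) = -51 — consistent with the printout.
Step 4: x = -3*(-51) + (-1)*(19) + (-2) = 132 — agrees with the printout.
Step 5: x = -3*(132) + (-1)*(-51) + (-2) = -347 — agrees with the printout.
Step 6: x = -3*(-347) + (-1)*(132) + (-2) = 907 — exactly as logged.
Step 7: x = -3*(907) + (-1)*(-347) + (-2) = -2376 — in agreement.
Step 8: x = -3*(-2376) + (-1)*(907) + (-2) = 6219 — consistent with the printout.
Nothing is out of place; the run is error-free.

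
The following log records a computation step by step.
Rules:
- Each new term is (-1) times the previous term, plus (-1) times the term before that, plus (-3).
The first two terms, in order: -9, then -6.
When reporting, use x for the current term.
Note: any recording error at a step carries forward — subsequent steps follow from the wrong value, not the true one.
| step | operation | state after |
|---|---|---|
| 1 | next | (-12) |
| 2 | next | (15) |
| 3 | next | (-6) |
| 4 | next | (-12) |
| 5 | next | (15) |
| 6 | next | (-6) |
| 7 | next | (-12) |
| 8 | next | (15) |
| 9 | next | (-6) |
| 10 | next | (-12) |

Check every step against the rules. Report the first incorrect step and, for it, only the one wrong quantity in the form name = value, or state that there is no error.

step 1, x = 12

step 1: x = -1*(-6) + (-1)*(-9) + (-3) = 12 -> the entry is off here
So the first discrepancy is step 1, where the right value is x = 12.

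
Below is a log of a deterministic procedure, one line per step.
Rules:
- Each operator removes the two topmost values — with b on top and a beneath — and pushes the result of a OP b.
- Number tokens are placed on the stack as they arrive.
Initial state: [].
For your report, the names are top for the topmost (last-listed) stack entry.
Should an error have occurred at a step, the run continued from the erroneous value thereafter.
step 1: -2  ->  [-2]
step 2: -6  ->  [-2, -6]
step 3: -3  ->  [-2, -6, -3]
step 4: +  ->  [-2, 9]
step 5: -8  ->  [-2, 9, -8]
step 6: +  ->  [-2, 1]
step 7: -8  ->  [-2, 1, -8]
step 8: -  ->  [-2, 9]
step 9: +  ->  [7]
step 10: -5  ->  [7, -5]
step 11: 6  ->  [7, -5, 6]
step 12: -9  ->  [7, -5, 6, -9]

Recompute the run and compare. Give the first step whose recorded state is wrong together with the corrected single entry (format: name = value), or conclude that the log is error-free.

Recomputing the run from the initial state:
step 1: [-2]
step 2: [-2, -6]
step 3: [-2, -6, -3]
step 4: [-2, -9]
step 5: [-2, -9, -8]
step 6: [-2, -17]
step 7: [-2, -17, -8]
step 8: [-2, -9]
step 9: [-11]
step 10: [-11, -5]
step 11: [-11, -5, 6]
step 12: [-11, -5, 6, -9]
The first disagreement with the log is at step 4, where the value should be top = -9.

step 4, top = -9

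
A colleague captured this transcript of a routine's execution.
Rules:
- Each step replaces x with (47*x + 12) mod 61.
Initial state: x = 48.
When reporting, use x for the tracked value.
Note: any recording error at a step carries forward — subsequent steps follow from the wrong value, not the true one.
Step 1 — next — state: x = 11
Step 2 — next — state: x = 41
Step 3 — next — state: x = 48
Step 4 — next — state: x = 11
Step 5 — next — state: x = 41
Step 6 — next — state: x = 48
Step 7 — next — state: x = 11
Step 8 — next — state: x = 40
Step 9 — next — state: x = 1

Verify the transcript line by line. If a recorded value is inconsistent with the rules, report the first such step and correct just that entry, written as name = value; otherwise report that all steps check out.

Step 1: x = (47*48 + 12) mod 61 = 11 — same as recorded.
Step 2: x = (47*11 + 12) mod 61 = 41 — checks out.
Step 3: x = (47*41 + 12) mod 61 = 48 — same as recorded.
Step 4: x = (47*48 + 12) mod 61 = 11 — consistent with the transcript.
Step 5: x = (47*11 + 12) mod 61 = 41 — same as recorded.
Step 6: x = (47*41 + 12) mod 61 = 48 — in agreement.
Step 7: x = (47*48 + 12) mod 61 = 11 — agrees with the transcript.
Step 8: x = (47*11 + 12) mod 61 = 41 — first mismatch against the transcript.
First deviation found at step 8; the corrected entry is x = 41.

step 8, x = 41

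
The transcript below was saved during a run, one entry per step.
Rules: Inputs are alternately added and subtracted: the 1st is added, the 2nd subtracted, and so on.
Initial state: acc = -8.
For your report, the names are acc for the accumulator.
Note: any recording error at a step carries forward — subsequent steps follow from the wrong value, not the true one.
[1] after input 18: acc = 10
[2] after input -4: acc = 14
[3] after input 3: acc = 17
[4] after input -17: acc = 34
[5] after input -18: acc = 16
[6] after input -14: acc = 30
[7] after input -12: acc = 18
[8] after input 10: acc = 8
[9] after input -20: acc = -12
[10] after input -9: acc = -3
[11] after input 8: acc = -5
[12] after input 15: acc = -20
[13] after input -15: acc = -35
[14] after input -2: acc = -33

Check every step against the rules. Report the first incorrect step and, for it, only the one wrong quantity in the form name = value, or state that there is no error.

Recomputing the run from the initial state:
step 1: acc = 10
step 2: acc = 14
step 3: acc = 17
step 4: acc = 34
step 5: acc = 16
step 6: acc = 30
step 7: acc = 18
step 8: acc = 8
step 9: acc = -12
step 10: acc = -3
step 11: acc = 5
step 12: acc = -10
step 13: acc = -25
step 14: acc = -23
The first disagreement with the transcript is at step 11, where the value should be acc = 5.

step 11, acc = 5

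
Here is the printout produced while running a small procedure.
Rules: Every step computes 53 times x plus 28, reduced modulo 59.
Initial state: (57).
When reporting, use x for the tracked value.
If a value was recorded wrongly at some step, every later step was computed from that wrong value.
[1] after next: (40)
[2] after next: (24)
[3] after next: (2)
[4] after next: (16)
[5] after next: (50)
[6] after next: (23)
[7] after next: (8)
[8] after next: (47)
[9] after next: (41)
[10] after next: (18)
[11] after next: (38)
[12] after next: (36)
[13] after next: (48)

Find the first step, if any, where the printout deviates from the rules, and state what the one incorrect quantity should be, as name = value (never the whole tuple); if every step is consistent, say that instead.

step 8, x = 39

Recomputing the run from the initial state:
step 1: x = 40
step 2: x = 24
step 3: x = 2
step 4: x = 16
step 5: x = 50
step 6: x = 23
step 7: x = 8
step 8: x = 39
step 9: x = 30
step 10: x = 25
step 11: x = 55
step 12: x = 52
step 13: x = 11
The first disagreement with the printout is at step 8, where the value should be x = 39.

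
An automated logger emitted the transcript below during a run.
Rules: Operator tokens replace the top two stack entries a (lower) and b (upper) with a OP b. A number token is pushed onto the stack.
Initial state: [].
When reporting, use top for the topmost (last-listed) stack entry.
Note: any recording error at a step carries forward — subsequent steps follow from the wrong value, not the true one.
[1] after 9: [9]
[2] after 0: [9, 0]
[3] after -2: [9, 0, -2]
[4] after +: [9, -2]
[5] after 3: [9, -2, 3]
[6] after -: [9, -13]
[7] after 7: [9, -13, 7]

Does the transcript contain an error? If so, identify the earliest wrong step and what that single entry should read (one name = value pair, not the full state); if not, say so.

1. push 9: top = 9 (matches)
2. push 0: top = 0 (agrees with the transcript)
3. push -2: top = -2 (checks out)
4. 0 + -2 = -2 (exactly as logged)
5. push 3: top = 3 (verified)
6. -2 - 3 = -5 (the recorded entry deviates here)
Step 6 is the first one off; corrected, top = -5.

step 6, top = -5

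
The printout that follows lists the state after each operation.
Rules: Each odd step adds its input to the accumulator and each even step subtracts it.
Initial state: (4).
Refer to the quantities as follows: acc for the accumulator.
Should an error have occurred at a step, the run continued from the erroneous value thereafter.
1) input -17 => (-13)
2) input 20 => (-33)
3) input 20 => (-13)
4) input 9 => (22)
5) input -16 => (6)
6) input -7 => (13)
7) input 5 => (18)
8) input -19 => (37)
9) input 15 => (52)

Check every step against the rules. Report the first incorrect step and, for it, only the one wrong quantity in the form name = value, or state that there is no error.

1. acc = 4 + -17 = -13 (exactly as logged)
2. acc = -13 - 20 = -33 (checks out)
3. acc = -33 + 20 = -13 (exactly as logged)
4. acc = -13 - 9 = -22 (the entry is off here)
First incorrect step: 4; the correct value is acc = -22.

step 4, acc = -22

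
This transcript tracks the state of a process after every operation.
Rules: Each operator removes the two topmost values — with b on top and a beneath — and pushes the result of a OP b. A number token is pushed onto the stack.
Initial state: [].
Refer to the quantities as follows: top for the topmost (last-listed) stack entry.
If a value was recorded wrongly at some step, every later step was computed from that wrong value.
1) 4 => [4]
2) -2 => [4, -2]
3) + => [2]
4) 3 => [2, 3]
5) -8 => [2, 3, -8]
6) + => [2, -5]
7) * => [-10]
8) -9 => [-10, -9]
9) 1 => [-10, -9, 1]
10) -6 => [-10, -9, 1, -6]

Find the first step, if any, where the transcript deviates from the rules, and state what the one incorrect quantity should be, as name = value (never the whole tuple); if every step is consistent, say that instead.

no error

1. push 4: top = 4 (matches)
2. push -2: top = -2 (same as recorded)
3. 4 + -2 = 2 (in agreement)
4. push 3: top = 3 (verified)
5. push -8: top = -8 (same as recorded)
6. 3 + -8 = -5 (verified)
7. 2 * -5 = -10 (in agreement)
8. push -9: top = -9 (in agreement)
9. push 1: top = 1 (matches)
10. push -6: top = -6 (no discrepancy)
Every step is consistent.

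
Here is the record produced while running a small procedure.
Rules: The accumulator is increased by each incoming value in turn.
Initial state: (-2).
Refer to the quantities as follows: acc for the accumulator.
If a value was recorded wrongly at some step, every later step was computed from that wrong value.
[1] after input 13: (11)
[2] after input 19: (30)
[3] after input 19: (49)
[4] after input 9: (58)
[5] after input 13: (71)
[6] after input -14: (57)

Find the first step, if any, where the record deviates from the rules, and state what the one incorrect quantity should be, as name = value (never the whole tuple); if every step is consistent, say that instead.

step 1: acc = -2 + 13 = 11 -> in agreement
step 2: acc = 11 + 19 = 30 -> matches
step 3: acc = 30 + 19 = 49 -> confirmed correct
step 4: acc = 49 + 9 = 58 -> in agreement
step 5: acc = 58 + 13 = 71 -> exactly as logged
step 6: acc = 71 + -14 = 57 -> exactly as logged
Every step is consistent.

no error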